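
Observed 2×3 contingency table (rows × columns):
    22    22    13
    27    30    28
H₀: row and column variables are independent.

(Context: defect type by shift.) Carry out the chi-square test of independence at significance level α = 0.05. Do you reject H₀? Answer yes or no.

reject H₀: no

Row totals [57, 85], col totals [49, 52, 41], n=142
χ² = (22−19.67)²/19.67 + (22−20.87)²/20.87 + (13−16.46)²/16.46 + (27−29.33)²/29.33 + (30−31.13)²/31.13 + (28−24.54)²/24.54 = 1.7767
df = 2
p-value (upper-tail) = 0.41133
At α=0.05: p ≥ α → fail to reject H₀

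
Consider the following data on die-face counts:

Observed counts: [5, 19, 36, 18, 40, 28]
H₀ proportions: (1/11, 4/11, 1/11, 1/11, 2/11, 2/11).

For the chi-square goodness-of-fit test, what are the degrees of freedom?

degrees of freedom = 5

df = k − 1 = 6 − 1 = 5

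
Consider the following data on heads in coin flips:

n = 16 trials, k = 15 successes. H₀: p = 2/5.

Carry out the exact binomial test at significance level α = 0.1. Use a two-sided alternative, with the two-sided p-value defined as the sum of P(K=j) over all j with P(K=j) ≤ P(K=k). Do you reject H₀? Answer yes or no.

reject H₀: yes

Exact binomial: n=16, k=15, p₀=2/5=0.4000
P(X=j) = C(n,j)·p₀^j·(1−p₀)^(n−j); p = Σ P(X=j) over j with P(X=j) ≤ P(X=15)
p-value (two-sided) = 0.00001
At α=0.1: p < α → reject H₀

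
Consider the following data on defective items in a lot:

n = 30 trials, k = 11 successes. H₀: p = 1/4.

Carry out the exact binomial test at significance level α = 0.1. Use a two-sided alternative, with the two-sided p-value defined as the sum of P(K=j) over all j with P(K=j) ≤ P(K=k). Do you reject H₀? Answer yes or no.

reject H₀: no

Exact binomial: n=30, k=11, p₀=1/4=0.2500
P(X=j) = C(n,j)·p₀^j·(1−p₀)^(n−j); p = Σ P(X=j) over j with P(X=j) ≤ P(X=11)
p-value (two-sided) = 0.14318
At α=0.1: p ≥ α → fail to reject H₀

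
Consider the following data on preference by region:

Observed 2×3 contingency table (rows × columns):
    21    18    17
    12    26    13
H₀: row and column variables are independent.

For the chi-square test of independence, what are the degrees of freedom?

degrees of freedom = 2

df = (r−1)(c−1) = (2−1)·(3−1) = 2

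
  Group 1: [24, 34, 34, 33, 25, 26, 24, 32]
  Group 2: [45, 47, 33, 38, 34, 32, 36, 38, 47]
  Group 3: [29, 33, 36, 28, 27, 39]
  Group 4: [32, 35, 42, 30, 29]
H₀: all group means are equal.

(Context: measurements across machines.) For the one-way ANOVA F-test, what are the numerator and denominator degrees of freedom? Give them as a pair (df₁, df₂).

k = 4 groups, N = 28 total
df = (k−1, N−k) = (4−1, 28−4) = (3, 24)

degrees of freedom = [3, 24]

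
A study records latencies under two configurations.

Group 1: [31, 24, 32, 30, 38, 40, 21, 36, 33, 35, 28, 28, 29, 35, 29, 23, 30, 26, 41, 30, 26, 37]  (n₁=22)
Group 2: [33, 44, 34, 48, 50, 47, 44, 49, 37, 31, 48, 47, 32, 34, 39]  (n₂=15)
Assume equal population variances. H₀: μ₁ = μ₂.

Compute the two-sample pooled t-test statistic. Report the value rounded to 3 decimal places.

x̄₁=31.000, s₁=5.434, n₁=22
x̄₂=41.133, s₂=7.049, n₂=15
s_p² = [21·5.434² + 14·7.049²]/35 = 37.5924
SE = √(s_p²·(1/22+1/15)) = 2.0530
t = (31.000−41.133)/2.0530 = -4.9358
df = 35

test statistic = -4.936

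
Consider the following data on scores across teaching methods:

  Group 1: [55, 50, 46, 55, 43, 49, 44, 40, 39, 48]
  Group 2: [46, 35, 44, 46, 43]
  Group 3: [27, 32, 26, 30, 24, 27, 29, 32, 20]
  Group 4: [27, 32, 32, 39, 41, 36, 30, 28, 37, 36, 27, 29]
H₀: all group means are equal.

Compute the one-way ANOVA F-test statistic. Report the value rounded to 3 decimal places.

test statistic = 31.308

Group means [46.90, 42.80, 27.44, 32.83], grand mean 36.778
SSB = Σnᵢ(x̄ᵢ−x̄)² = 2176.633; SSW = ΣΣ(x−x̄ᵢ)² = 741.589
MSB = 2176.633/3 = 725.5444; MSW = 741.589/32 = 23.1747
F = MSB/MSW = 31.3077
df = (3, 32)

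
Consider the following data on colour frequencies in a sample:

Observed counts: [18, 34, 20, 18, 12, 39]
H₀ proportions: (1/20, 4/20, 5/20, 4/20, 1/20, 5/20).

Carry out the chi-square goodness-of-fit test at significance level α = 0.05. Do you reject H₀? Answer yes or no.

n = 141; E_i = n·p_i = [7.05, 28.20, 35.25, 28.20, 7.05, 35.25]
χ² = (18−7.05)²/7.05 + (34−28.20)²/28.20 + (20−35.25)²/35.25 + (18−28.20)²/28.20 + (12−7.05)²/7.05 + (39−35.25)²/35.25 = 32.3617
df = 5
p-value (upper-tail) = 0.00001
At α=0.05: p < α → reject H₀

reject H₀: yes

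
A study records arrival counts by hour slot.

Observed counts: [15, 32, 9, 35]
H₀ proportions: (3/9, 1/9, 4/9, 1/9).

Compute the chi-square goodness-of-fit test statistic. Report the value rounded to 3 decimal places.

test statistic = 140.849

n = 91; E_i = n·p_i = [30.33, 10.11, 40.44, 10.11]
χ² = (15−30.33)²/30.33 + (32−10.11)²/10.11 + (9−40.44)²/40.44 + (35−10.11)²/10.11 = 140.8489
df = 3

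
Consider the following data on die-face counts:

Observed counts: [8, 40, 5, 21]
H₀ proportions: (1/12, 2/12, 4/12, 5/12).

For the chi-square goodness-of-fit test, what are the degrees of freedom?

degrees of freedom = 3

df = k − 1 = 4 − 1 = 3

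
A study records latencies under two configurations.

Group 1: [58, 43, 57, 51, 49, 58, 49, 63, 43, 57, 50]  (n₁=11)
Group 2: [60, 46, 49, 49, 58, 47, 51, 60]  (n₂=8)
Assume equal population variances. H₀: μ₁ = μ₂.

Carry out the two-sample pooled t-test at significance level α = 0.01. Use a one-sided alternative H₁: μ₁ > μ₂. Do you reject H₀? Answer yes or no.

x̄₁=52.545, s₁=6.517, n₁=11
x̄₂=52.500, s₂=5.880, n₂=8
s_p² = [10·6.517² + 7·5.880²]/17 = 39.2193
SE = √(s_p²·(1/11+1/8)) = 2.9099
t = (52.545−52.500)/2.9099 = 0.0156
df = 17
p-value (one-sided, H₁ greater) = 0.49386
At α=0.01: p ≥ α → fail to reject H₀

reject H₀: no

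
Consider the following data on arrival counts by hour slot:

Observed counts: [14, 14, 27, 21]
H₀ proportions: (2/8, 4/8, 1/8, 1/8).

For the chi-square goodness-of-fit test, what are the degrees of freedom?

df = k − 1 = 4 − 1 = 3

degrees of freedom = 3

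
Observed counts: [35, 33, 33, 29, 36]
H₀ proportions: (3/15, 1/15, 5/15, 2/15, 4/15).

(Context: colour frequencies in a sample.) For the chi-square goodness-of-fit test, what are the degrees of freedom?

df = k − 1 = 5 − 1 = 4

degrees of freedom = 4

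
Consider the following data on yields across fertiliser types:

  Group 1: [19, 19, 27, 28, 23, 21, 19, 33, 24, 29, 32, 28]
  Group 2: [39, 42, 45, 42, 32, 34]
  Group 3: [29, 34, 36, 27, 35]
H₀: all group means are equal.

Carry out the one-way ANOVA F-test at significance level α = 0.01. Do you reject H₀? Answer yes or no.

reject H₀: yes

Group means [25.17, 39.00, 32.20], grand mean 30.304
SSB = Σnᵢ(x̄ᵢ−x̄)² = 788.403; SSW = ΣΣ(x−x̄ᵢ)² = 470.467
MSB = 788.403/2 = 394.2014; MSW = 470.467/20 = 23.5233
F = MSB/MSW = 16.7579
df = (2, 20)
p-value (upper-tail) = 0.00005
At α=0.01: p < α → reject H₀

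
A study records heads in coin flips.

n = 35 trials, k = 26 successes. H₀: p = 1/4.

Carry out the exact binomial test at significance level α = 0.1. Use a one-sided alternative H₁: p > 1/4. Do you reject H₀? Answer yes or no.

Exact binomial: n=35, k=26, p₀=1/4=0.2500
P(X≥26) from Σ C(n,i)·p₀^i·(1−p₀)^(n−i)
p-value (one-sided, H₁ greater) = 0.00000
At α=0.1: p < α → reject H₀

reject H₀: yes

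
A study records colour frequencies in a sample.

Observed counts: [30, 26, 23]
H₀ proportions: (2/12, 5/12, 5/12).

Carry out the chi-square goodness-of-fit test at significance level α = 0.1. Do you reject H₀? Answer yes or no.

n = 79; E_i = n·p_i = [13.17, 32.92, 32.92]
χ² = (30−13.17)²/13.17 + (26−32.92)²/32.92 + (23−32.92)²/32.92 = 25.9620
df = 2
p-value (upper-tail) = 0.00000
At α=0.1: p < α → reject H₀

reject H₀: yes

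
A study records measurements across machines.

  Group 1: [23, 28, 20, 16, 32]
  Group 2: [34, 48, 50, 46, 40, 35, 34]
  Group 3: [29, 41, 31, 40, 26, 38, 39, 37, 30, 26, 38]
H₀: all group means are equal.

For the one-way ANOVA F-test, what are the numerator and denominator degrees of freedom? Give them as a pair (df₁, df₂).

degrees of freedom = [2, 20]

k = 3 groups, N = 23 total
df = (k−1, N−k) = (3−1, 23−3) = (2, 20)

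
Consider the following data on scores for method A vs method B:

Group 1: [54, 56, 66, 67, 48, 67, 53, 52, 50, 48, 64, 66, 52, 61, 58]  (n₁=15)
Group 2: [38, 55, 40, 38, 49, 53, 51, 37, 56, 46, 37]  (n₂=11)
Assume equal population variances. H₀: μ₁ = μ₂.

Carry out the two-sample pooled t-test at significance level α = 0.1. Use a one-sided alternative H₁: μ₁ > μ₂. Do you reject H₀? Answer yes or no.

x̄₁=57.467, s₁=7.130, n₁=15
x̄₂=45.455, s₂=7.660, n₂=11
s_p² = [14·7.130² + 10·7.660²]/24 = 54.1025
SE = √(s_p²·(1/15+1/11)) = 2.9198
t = (57.467−45.455)/2.9198 = 4.1140
df = 24
p-value (one-sided, H₁ greater) = 0.00020
At α=0.1: p < α → reject H₀

reject H₀: yes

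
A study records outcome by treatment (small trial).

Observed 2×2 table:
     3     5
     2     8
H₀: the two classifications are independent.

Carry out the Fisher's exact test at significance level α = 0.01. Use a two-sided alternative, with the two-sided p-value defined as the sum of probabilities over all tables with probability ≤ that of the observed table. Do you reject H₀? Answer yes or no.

reject H₀: no

Margins: r₁=8, r₂=10, c₁=5, c₂=13, n=18
p_obs = C(8,3)·C(10,2)/C(18,5); sum pmf over tables with pmf ≤ p_obs
p-value (two-sided) = 0.60784
At α=0.01: p ≥ α → fail to reject H₀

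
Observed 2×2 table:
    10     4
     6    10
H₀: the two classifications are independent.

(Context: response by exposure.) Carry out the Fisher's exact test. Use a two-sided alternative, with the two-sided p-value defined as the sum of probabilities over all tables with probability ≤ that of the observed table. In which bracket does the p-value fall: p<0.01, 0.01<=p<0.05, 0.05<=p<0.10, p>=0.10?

Margins: r₁=14, r₂=16, c₁=16, c₂=14, n=30
p_obs = C(14,10)·C(16,6)/C(30,16); sum pmf over tables with pmf ≤ p_obs
p-value (two-sided) = 0.08126
→ bracket: 0.05<=p<0.10

p-value bracket: 0.05<=p<0.10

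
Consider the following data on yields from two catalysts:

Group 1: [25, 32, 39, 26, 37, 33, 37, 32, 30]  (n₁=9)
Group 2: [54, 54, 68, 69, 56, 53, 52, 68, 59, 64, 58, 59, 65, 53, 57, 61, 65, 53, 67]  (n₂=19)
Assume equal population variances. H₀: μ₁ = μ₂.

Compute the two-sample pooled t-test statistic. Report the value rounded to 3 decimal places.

test statistic = -12.017

x̄₁=32.333, s₁=4.848, n₁=9
x̄₂=59.737, s₂=5.952, n₂=19
s_p² = [8·4.848² + 18·5.952²]/26 = 31.7571
SE = √(s_p²·(1/9+1/19)) = 2.2803
t = (32.333−59.737)/2.2803 = -12.0172
df = 26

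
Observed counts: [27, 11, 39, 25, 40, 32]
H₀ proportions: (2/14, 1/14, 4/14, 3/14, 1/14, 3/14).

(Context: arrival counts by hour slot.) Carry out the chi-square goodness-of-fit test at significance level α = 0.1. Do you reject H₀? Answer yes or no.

n = 174; E_i = n·p_i = [24.86, 12.43, 49.71, 37.29, 12.43, 37.29]
χ² = (27−24.86)²/24.86 + (11−12.43)²/12.43 + (39−49.71)²/49.71 + (25−37.29)²/37.29 + (40−12.43)²/12.43 + (32−37.29)²/37.29 = 68.6197
df = 5
p-value (upper-tail) = 0.00000
At α=0.1: p < α → reject H₀

reject H₀: yes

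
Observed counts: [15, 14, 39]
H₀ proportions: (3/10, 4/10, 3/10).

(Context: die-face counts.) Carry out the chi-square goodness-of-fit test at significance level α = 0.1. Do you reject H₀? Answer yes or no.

n = 68; E_i = n·p_i = [20.40, 27.20, 20.40]
χ² = (15−20.40)²/20.40 + (14−27.20)²/27.20 + (39−20.40)²/20.40 = 24.7941
df = 2
p-value (upper-tail) = 0.00000
At α=0.1: p < α → reject H₀

reject H₀: yes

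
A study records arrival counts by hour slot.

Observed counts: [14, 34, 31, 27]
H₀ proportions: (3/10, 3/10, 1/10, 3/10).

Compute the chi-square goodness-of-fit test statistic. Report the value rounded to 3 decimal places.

n = 106; E_i = n·p_i = [31.80, 31.80, 10.60, 31.80]
χ² = (14−31.80)²/31.80 + (34−31.80)²/31.80 + (31−10.60)²/10.60 + (27−31.80)²/31.80 = 50.1006
df = 3

test statistic = 50.101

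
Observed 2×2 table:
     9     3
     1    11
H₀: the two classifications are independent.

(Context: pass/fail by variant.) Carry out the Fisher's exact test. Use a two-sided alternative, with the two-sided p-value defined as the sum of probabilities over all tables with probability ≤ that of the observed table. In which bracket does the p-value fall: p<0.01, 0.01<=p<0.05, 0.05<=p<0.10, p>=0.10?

p-value bracket: p<0.01

Margins: r₁=12, r₂=12, c₁=10, c₂=14, n=24
p_obs = C(12,9)·C(12,1)/C(24,10); sum pmf over tables with pmf ≤ p_obs
p-value (two-sided) = 0.00276
→ bracket: p<0.01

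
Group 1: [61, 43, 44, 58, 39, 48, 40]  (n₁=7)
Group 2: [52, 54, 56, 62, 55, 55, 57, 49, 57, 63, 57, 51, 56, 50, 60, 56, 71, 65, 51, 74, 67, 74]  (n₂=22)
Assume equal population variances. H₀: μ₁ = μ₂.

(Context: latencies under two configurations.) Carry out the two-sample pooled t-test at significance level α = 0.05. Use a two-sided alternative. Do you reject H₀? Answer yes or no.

reject H₀: yes

x̄₁=47.571, s₁=8.696, n₁=7
x̄₂=58.727, s₂=7.472, n₂=22
s_p² = [6·8.696² + 21·7.472²]/27 = 60.2251
SE = √(s_p²·(1/7+1/22)) = 3.3677
t = (47.571−58.727)/3.3677 = -3.3126
df = 27
p-value (two-sided) = 0.00264
At α=0.05: p < α → reject H₀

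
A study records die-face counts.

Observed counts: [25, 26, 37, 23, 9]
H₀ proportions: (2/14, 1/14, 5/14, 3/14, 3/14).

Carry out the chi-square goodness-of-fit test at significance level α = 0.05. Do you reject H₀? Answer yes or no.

reject H₀: yes

n = 120; E_i = n·p_i = [17.14, 8.57, 42.86, 25.71, 25.71]
χ² = (25−17.14)²/17.14 + (26−8.57)²/8.57 + (37−42.86)²/42.86 + (23−25.71)²/25.71 + (9−25.71)²/25.71 = 50.9906
df = 4
p-value (upper-tail) = 0.00000
At α=0.05: p < α → reject H₀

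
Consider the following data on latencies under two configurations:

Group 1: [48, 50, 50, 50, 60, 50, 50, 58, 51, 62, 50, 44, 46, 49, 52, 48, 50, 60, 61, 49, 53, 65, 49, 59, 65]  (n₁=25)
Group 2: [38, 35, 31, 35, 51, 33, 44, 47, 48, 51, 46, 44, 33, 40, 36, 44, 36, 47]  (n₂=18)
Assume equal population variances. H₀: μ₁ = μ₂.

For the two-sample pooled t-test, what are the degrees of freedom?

df = n₁ + n₂ − 2 = 25 + 18 − 2 = 41

degrees of freedom = 41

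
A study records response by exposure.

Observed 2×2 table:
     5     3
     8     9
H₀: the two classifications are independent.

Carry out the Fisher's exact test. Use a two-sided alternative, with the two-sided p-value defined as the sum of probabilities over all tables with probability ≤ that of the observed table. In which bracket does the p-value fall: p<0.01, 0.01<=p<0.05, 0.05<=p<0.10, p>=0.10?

p-value bracket: p>=0.10

Margins: r₁=8, r₂=17, c₁=13, c₂=12, n=25
p_obs = C(8,5)·C(17,8)/C(25,13); sum pmf over tables with pmf ≤ p_obs
p-value (two-sided) = 0.67277
→ bracket: p>=0.10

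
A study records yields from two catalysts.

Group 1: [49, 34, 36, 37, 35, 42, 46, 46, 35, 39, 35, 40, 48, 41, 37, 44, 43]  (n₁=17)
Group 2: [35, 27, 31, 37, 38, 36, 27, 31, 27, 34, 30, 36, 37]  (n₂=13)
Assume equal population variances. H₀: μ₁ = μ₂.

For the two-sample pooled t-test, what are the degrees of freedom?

degrees of freedom = 28

df = n₁ + n₂ − 2 = 17 + 13 − 2 = 28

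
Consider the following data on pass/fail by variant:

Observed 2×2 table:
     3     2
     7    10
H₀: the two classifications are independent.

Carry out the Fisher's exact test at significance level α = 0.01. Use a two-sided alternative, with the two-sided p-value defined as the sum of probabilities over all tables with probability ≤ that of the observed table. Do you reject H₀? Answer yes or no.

Margins: r₁=5, r₂=17, c₁=10, c₂=12, n=22
p_obs = C(5,3)·C(17,7)/C(22,10); sum pmf over tables with pmf ≤ p_obs
p-value (two-sided) = 0.62406
At α=0.01: p ≥ α → fail to reject H₀

reject H₀: no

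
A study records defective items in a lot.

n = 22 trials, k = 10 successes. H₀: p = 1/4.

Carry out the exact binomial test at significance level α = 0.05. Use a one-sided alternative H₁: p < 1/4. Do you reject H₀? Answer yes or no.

reject H₀: no

Exact binomial: n=22, k=10, p₀=1/4=0.2500
P(X≤10) from Σ C(n,i)·p₀^i·(1−p₀)^(n−i)
p-value (one-sided, H₁ less) = 0.99003
At α=0.05: p ≥ α → fail to reject H₀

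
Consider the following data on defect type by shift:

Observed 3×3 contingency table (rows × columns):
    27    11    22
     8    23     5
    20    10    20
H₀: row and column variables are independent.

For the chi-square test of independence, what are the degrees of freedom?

degrees of freedom = 4

df = (r−1)(c−1) = (3−1)·(3−1) = 4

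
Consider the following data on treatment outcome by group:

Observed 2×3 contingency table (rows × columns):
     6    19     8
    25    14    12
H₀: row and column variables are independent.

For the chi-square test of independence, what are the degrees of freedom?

df = (r−1)(c−1) = (2−1)·(3−1) = 2

degrees of freedom = 2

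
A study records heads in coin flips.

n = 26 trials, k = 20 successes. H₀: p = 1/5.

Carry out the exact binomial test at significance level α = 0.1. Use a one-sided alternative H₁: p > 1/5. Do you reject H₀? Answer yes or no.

reject H₀: yes

Exact binomial: n=26, k=20, p₀=1/5=0.2000
P(X≥20) from Σ C(n,i)·p₀^i·(1−p₀)^(n−i)
p-value (one-sided, H₁ greater) = 0.00000
At α=0.1: p < α → reject H₀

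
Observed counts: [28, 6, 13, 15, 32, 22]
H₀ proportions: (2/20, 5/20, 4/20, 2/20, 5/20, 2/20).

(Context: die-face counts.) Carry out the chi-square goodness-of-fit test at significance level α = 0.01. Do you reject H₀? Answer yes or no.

reject H₀: yes

n = 116; E_i = n·p_i = [11.60, 29.00, 23.20, 11.60, 29.00, 11.60]
χ² = (28−11.60)²/11.60 + (6−29.00)²/29.00 + (13−23.20)²/23.20 + (15−11.60)²/11.60 + (32−29.00)²/29.00 + (22−11.60)²/11.60 = 56.5431
df = 5
p-value (upper-tail) = 0.00000
At α=0.01: p < α → reject H₀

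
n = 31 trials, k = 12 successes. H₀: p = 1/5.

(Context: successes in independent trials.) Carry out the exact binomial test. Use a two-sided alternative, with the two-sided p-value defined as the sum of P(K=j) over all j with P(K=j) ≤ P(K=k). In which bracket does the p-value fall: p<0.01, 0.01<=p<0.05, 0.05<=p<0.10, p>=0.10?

p-value bracket: 0.01<=p<0.05

Exact binomial: n=31, k=12, p₀=1/5=0.2000
P(X=j) = C(n,j)·p₀^j·(1−p₀)^(n−j); p = Σ P(X=j) over j with P(X=j) ≤ P(X=12)
p-value (two-sided) = 0.02138
→ bracket: 0.01<=p<0.05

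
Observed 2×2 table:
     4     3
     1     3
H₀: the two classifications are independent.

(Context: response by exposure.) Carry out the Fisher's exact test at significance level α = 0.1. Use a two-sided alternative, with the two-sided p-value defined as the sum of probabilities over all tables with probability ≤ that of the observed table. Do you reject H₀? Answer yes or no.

Margins: r₁=7, r₂=4, c₁=5, c₂=6, n=11
p_obs = C(7,4)·C(4,1)/C(11,5); sum pmf over tables with pmf ≤ p_obs
p-value (two-sided) = 0.54545
At α=0.1: p ≥ α → fail to reject H₀

reject H₀: no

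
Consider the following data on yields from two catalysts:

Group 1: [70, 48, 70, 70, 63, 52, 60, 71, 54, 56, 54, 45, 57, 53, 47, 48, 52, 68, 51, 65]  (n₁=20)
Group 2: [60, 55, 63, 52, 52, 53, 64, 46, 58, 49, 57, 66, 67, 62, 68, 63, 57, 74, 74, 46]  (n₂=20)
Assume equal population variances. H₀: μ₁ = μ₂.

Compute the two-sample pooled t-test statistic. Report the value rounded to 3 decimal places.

x̄₁=57.700, s₁=8.736, n₁=20
x̄₂=59.300, s₂=8.291, n₂=20
s_p² = [19·8.736² + 19·8.291²]/38 = 72.5368
SE = √(s_p²·(1/20+1/20)) = 2.6933
t = (57.700−59.300)/2.6933 = -0.5941
df = 38

test statistic = -0.594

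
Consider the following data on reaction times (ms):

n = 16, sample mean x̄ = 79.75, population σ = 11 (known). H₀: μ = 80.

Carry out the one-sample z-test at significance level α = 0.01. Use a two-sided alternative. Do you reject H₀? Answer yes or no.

SE = σ/√n = 11/√16 = 2.7500
z = (x̄−μ₀)/SE = (79.75−80)/2.7500 = -0.0909
p-value (two-sided) = 0.92756
At α=0.01: p ≥ α → fail to reject H₀

reject H₀: no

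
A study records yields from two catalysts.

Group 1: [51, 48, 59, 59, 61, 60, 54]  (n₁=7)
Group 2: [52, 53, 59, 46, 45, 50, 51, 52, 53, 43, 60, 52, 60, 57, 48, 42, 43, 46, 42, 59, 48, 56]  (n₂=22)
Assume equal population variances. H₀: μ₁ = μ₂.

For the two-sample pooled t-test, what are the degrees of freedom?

df = n₁ + n₂ − 2 = 7 + 22 − 2 = 27

degrees of freedom = 27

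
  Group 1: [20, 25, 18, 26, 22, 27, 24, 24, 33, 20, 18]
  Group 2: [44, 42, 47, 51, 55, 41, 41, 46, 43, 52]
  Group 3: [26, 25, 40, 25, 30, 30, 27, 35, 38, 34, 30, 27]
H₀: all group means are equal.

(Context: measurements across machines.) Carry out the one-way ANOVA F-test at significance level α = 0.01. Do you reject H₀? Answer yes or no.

Group means [23.36, 46.20, 30.58], grand mean 32.909
SSB = Σnᵢ(x̄ᵢ−x̄)² = 2833.665; SSW = ΣΣ(x−x̄ᵢ)² = 705.062
MSB = 2833.665/2 = 1416.8326; MSW = 705.062/30 = 23.5021
F = MSB/MSW = 60.2854
df = (2, 30)
p-value (upper-tail) = 0.00000
At α=0.01: p < α → reject H₀

reject H₀: yes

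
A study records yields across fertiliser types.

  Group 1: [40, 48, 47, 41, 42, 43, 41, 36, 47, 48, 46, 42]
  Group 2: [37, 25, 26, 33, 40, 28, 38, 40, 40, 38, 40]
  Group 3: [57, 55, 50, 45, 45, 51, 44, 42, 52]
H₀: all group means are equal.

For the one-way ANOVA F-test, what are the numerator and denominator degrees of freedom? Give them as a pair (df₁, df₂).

k = 3 groups, N = 32 total
df = (k−1, N−k) = (3−1, 32−3) = (2, 29)

degrees of freedom = [2, 29]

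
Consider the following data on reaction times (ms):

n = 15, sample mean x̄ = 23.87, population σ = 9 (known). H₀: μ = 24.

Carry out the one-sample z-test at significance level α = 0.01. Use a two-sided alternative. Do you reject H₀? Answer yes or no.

reject H₀: no

SE = σ/√n = 9/√15 = 2.3238
z = (x̄−μ₀)/SE = (23.87−24)/2.3238 = -0.0559
p-value (two-sided) = 0.95539
At α=0.01: p ≥ α → fail to reject H₀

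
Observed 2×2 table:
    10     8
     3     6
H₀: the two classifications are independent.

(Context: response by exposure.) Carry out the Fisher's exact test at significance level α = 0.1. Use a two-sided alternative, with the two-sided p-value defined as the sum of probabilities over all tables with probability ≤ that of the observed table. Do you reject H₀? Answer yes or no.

reject H₀: no

Margins: r₁=18, r₂=9, c₁=13, c₂=14, n=27
p_obs = C(18,10)·C(9,3)/C(27,13); sum pmf over tables with pmf ≤ p_obs
p-value (two-sided) = 0.41971
At α=0.1: p ≥ α → fail to reject H₀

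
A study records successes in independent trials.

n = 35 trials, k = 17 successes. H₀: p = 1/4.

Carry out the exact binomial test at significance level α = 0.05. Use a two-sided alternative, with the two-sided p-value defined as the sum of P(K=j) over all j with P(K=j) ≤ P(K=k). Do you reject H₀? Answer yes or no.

Exact binomial: n=35, k=17, p₀=1/4=0.2500
P(X=j) = C(n,j)·p₀^j·(1−p₀)^(n−j); p = Σ P(X=j) over j with P(X=j) ≤ P(X=17)
p-value (two-sided) = 0.00272
At α=0.05: p < α → reject H₀

reject H₀: yes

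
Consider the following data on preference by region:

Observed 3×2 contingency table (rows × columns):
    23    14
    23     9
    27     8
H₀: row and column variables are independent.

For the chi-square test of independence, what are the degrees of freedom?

df = (r−1)(c−1) = (3−1)·(2−1) = 2

degrees of freedom = 2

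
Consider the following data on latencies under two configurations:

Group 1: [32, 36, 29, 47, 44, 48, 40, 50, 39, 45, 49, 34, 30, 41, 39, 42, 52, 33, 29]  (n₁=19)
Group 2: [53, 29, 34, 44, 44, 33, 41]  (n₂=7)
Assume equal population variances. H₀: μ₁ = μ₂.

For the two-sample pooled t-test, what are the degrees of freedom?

degrees of freedom = 24

df = n₁ + n₂ − 2 = 19 + 7 − 2 = 24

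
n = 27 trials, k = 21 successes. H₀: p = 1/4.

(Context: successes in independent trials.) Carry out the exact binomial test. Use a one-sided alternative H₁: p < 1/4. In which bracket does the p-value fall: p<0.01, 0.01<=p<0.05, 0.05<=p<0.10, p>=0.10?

Exact binomial: n=27, k=21, p₀=1/4=0.2500
P(X≤21) from Σ C(n,i)·p₀^i·(1−p₀)^(n−i)
p-value (one-sided, H₁ less) = 1.00000
→ bracket: p>=0.10

p-value bracket: p>=0.10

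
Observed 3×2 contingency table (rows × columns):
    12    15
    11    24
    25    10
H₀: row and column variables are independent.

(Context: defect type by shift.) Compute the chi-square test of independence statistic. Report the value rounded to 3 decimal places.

Row totals [27, 35, 35], col totals [48, 49], n=97
χ² = (12−13.36)²/13.36 + (15−13.64)²/13.64 + (11−17.32)²/17.32 + (24−17.68)²/17.68 + (25−17.32)²/17.32 + (10−17.68)²/17.68 = 11.5814
df = 2

test statistic = 11.581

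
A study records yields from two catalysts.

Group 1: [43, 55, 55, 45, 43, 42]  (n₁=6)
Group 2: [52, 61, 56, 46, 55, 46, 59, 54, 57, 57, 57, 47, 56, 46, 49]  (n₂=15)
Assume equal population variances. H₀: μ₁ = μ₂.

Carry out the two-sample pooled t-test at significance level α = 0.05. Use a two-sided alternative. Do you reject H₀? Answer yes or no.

reject H₀: yes

x̄₁=47.167, s₁=6.145, n₁=6
x̄₂=53.200, s₂=5.144, n₂=15
s_p² = [5·6.145² + 14·5.144²]/19 = 29.4333
SE = √(s_p²·(1/6+1/15)) = 2.6206
t = (47.167−53.200)/2.6206 = -2.3022
df = 19
p-value (two-sided) = 0.03280
At α=0.05: p < α → reject H₀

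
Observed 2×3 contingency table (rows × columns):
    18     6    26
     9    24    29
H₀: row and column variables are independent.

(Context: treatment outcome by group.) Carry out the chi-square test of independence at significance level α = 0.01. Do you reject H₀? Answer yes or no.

reject H₀: yes

Row totals [50, 62], col totals [27, 30, 55], n=112
χ² = (18−12.05)²/12.05 + (6−13.39)²/13.39 + (26−24.55)²/24.55 + (9−14.95)²/14.95 + (24−16.61)²/16.61 + (29−30.45)²/30.45 = 12.8251
df = 2
p-value (upper-tail) = 0.00164
At α=0.01: p < α → reject H₀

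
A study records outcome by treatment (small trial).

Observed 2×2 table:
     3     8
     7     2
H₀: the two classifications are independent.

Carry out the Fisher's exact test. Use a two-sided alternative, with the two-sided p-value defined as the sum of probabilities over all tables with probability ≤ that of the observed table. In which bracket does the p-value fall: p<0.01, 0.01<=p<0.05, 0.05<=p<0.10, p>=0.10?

p-value bracket: 0.05<=p<0.10

Margins: r₁=11, r₂=9, c₁=10, c₂=10, n=20
p_obs = C(11,3)·C(9,7)/C(20,10); sum pmf over tables with pmf ≤ p_obs
p-value (two-sided) = 0.06978
→ bracket: 0.05<=p<0.10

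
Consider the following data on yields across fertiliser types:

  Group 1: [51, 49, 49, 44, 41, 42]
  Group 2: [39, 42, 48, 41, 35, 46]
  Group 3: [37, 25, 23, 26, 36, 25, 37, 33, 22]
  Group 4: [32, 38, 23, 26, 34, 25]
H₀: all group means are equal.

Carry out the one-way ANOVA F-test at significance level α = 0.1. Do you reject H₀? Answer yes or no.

Group means [46.00, 41.83, 29.33, 29.67], grand mean 35.889
SSB = Σnᵢ(x̄ᵢ−x̄)² = 1444.500; SSW = ΣΣ(x−x̄ᵢ)² = 690.167
MSB = 1444.500/3 = 481.5000; MSW = 690.167/23 = 30.0072
F = MSB/MSW = 16.0461
df = (3, 23)
p-value (upper-tail) = 0.00001
At α=0.1: p < α → reject H₀

reject H₀: yes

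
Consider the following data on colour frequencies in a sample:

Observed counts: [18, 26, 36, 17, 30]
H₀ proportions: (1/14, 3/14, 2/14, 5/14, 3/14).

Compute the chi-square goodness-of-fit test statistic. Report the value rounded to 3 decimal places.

test statistic = 44.432

n = 127; E_i = n·p_i = [9.07, 27.21, 18.14, 45.36, 27.21]
χ² = (18−9.07)²/9.07 + (26−27.21)²/27.21 + (36−18.14)²/18.14 + (17−45.36)²/45.36 + (30−27.21)²/27.21 = 44.4320
df = 4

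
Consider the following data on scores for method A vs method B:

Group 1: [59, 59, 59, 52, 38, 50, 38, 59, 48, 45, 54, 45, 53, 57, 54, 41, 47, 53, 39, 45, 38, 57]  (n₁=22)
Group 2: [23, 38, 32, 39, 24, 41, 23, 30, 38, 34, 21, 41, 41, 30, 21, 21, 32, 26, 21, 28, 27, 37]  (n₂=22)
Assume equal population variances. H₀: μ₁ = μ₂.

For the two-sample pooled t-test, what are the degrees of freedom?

degrees of freedom = 42

df = n₁ + n₂ − 2 = 22 + 22 − 2 = 42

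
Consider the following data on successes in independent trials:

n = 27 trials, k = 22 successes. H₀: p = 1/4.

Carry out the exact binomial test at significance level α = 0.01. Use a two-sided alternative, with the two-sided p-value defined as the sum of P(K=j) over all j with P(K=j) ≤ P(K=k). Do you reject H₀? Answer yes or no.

reject H₀: yes

Exact binomial: n=27, k=22, p₀=1/4=0.2500
P(X=j) = C(n,j)·p₀^j·(1−p₀)^(n−j); p = Σ P(X=j) over j with P(X=j) ≤ P(X=22)
p-value (two-sided) = 0.00000
At α=0.01: p < α → reject H₀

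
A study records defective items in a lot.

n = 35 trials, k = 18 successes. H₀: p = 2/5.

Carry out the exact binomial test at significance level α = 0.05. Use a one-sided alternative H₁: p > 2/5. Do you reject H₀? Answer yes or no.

Exact binomial: n=35, k=18, p₀=2/5=0.4000
P(X≥18) from Σ C(n,i)·p₀^i·(1−p₀)^(n−i)
p-value (one-sided, H₁ greater) = 0.11431
At α=0.05: p ≥ α → fail to reject H₀

reject H₀: no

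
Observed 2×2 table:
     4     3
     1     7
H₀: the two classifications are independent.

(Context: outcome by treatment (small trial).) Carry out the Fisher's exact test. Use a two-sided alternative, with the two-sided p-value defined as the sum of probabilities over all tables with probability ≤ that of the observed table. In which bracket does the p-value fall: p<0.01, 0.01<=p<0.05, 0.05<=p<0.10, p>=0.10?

p-value bracket: p>=0.10

Margins: r₁=7, r₂=8, c₁=5, c₂=10, n=15
p_obs = C(7,4)·C(8,1)/C(15,5); sum pmf over tables with pmf ≤ p_obs
p-value (two-sided) = 0.11888
→ bracket: p>=0.10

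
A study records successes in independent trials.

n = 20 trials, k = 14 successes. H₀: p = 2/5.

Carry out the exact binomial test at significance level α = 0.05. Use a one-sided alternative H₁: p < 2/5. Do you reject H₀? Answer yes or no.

reject H₀: no

Exact binomial: n=20, k=14, p₀=2/5=0.4000
P(X≤14) from Σ C(n,i)·p₀^i·(1−p₀)^(n−i)
p-value (one-sided, H₁ less) = 0.99839
At α=0.05: p ≥ α → fail to reject H₀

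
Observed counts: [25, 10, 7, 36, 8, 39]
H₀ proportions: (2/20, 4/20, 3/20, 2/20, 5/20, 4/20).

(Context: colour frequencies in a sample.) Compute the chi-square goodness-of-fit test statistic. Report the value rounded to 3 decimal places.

n = 125; E_i = n·p_i = [12.50, 25.00, 18.75, 12.50, 31.25, 25.00]
χ² = (25−12.50)²/12.50 + (10−25.00)²/25.00 + (7−18.75)²/18.75 + (36−12.50)²/12.50 + (8−31.25)²/31.25 + (39−25.00)²/25.00 = 98.1813
df = 5

test statistic = 98.181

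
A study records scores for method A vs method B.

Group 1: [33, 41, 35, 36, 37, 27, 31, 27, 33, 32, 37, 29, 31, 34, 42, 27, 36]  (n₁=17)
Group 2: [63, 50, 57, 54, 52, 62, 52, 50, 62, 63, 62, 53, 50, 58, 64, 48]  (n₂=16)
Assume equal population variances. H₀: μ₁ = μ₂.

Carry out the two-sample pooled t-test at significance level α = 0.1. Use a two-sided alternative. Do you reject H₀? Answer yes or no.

reject H₀: yes

x̄₁=33.412, s₁=4.542, n₁=17
x̄₂=56.250, s₂=5.721, n₂=16
s_p² = [16·4.542² + 15·5.721²]/31 = 26.4877
SE = √(s_p²·(1/17+1/16)) = 1.7926
t = (33.412−56.250)/1.7926 = -12.7400
df = 31
p-value (two-sided) = 0.00000
At α=0.1: p < α → reject H₀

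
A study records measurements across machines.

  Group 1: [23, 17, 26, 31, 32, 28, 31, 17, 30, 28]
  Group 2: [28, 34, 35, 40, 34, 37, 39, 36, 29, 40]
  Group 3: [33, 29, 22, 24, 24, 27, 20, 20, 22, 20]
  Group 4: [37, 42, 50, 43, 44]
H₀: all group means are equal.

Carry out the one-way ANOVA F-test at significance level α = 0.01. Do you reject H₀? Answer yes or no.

reject H₀: yes

Group means [26.30, 35.20, 24.10, 43.20], grand mean 30.629
SSB = Σnᵢ(x̄ᵢ−x̄)² = 1612.771; SSW = ΣΣ(x−x̄ᵢ)² = 695.400
MSB = 1612.771/3 = 537.5905; MSW = 695.400/31 = 22.4323
F = MSB/MSW = 23.9651
df = (3, 31)
p-value (upper-tail) = 0.00000
At α=0.01: p < α → reject H₀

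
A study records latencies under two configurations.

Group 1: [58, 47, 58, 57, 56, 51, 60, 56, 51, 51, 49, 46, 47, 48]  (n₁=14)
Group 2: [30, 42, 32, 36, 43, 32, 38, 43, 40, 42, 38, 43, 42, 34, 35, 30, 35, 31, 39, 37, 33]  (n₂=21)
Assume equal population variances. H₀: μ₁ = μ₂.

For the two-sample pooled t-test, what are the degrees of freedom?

degrees of freedom = 33

df = n₁ + n₂ − 2 = 14 + 21 − 2 = 33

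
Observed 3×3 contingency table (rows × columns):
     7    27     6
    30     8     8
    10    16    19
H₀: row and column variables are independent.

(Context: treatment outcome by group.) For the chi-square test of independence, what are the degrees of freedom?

df = (r−1)(c−1) = (3−1)·(3−1) = 4

degrees of freedom = 4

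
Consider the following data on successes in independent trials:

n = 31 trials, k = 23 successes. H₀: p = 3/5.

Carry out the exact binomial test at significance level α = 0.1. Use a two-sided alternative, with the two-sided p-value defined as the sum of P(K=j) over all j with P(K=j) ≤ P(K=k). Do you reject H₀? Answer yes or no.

reject H₀: no

Exact binomial: n=31, k=23, p₀=3/5=0.6000
P(X=j) = C(n,j)·p₀^j·(1−p₀)^(n−j); p = Σ P(X=j) over j with P(X=j) ≤ P(X=23)
p-value (two-sided) = 0.14151
At α=0.1: p ≥ α → fail to reject H₀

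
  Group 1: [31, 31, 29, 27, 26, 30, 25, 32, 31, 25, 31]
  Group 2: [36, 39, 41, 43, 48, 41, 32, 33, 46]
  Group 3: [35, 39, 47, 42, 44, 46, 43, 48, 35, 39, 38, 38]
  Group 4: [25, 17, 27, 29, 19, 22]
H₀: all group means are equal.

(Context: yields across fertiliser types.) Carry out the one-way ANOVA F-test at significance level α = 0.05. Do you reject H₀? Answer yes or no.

Group means [28.91, 39.89, 41.17, 23.17], grand mean 34.474
SSB = Σnᵢ(x̄ᵢ−x̄)² = 1909.176; SSW = ΣΣ(x−x̄ᵢ)² = 642.298
MSB = 1909.176/3 = 636.3919; MSW = 642.298/34 = 18.8911
F = MSB/MSW = 33.6874
df = (3, 34)
p-value (upper-tail) = 0.00000
At α=0.05: p < α → reject H₀

reject H₀: yes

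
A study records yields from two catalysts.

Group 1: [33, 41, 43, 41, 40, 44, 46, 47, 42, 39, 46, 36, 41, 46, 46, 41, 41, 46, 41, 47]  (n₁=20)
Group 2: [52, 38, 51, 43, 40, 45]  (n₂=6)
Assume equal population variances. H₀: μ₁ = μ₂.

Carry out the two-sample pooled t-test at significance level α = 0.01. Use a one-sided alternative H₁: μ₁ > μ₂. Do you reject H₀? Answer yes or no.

reject H₀: no

x̄₁=42.350, s₁=3.760, n₁=20
x̄₂=44.833, s₂=5.707, n₂=6
s_p² = [19·3.760² + 5·5.707²]/24 = 17.9743
SE = √(s_p²·(1/20+1/6)) = 1.9734
t = (42.350−44.833)/1.9734 = -1.2584
df = 24
p-value (one-sided, H₁ greater) = 0.88982
At α=0.01: p ≥ α → fail to reject H₀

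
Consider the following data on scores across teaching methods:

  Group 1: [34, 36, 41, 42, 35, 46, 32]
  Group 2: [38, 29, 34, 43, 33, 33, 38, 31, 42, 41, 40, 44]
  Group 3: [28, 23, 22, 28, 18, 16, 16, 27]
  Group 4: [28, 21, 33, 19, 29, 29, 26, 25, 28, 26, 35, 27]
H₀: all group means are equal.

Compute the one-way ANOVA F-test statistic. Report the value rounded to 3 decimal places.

Group means [38.00, 37.17, 22.25, 27.17], grand mean 31.179
SSB = Σnᵢ(x̄ᵢ−x̄)² = 1586.910; SSW = ΣΣ(x−x̄ᵢ)² = 832.833
MSB = 1586.910/3 = 528.9701; MSW = 832.833/35 = 23.7952
F = MSB/MSW = 22.2301
df = (3, 35)

test statistic = 22.230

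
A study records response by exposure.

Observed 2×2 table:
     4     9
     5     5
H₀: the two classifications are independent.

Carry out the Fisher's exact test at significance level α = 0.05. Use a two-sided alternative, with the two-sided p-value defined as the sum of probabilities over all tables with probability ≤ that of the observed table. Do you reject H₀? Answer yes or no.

Margins: r₁=13, r₂=10, c₁=9, c₂=14, n=23
p_obs = C(13,4)·C(10,5)/C(23,9); sum pmf over tables with pmf ≤ p_obs
p-value (two-sided) = 0.41728
At α=0.05: p ≥ α → fail to reject H₀

reject H₀: no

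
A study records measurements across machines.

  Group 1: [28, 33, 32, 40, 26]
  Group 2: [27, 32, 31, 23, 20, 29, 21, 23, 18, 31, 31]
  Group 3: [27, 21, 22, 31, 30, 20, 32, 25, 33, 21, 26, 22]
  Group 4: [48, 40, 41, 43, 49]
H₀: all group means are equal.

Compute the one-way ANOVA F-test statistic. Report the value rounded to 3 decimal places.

test statistic = 19.560

Group means [31.80, 26.00, 25.83, 44.20], grand mean 29.576
SSB = Σnᵢ(x̄ᵢ−x̄)² = 1402.794; SSW = ΣΣ(x−x̄ᵢ)² = 693.267
MSB = 1402.794/3 = 467.5980; MSW = 693.267/29 = 23.9057
F = MSB/MSW = 19.5601
df = (3, 29)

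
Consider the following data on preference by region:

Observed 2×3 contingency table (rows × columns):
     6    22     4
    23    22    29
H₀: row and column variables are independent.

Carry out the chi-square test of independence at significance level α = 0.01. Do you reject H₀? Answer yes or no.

reject H₀: yes

Row totals [32, 74], col totals [29, 44, 33], n=106
χ² = (6−8.75)²/8.75 + (22−13.28)²/13.28 + (4−9.96)²/9.96 + (23−20.25)²/20.25 + (22−30.72)²/30.72 + (29−23.04)²/23.04 = 14.5473
df = 2
p-value (upper-tail) = 0.00069
At α=0.01: p < α → reject H₀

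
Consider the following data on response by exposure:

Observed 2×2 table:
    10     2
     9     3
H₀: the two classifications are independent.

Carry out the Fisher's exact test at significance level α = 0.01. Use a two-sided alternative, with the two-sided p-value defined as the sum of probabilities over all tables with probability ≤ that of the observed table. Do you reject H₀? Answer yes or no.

Margins: r₁=12, r₂=12, c₁=19, c₂=5, n=24
p_obs = C(12,10)·C(12,9)/C(24,19); sum pmf over tables with pmf ≤ p_obs
p-value (two-sided) = 1.00000
At α=0.01: p ≥ α → fail to reject H₀

reject H₀: no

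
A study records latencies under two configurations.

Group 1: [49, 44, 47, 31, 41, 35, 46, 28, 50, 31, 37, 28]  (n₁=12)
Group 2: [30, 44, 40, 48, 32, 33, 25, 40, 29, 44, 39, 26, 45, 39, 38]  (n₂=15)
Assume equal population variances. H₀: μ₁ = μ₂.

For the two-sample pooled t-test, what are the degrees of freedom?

degrees of freedom = 25

df = n₁ + n₂ − 2 = 12 + 15 − 2 = 25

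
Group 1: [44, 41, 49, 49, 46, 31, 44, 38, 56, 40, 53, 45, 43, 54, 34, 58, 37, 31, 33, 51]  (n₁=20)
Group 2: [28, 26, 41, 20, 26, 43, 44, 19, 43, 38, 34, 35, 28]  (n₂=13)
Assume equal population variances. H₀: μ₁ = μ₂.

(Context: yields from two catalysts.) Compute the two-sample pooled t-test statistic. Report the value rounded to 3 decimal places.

x̄₁=43.850, s₁=8.254, n₁=20
x̄₂=32.692, s₂=8.788, n₂=13
s_p² = [19·8.254² + 12·8.788²]/31 = 71.6555
SE = √(s_p²·(1/20+1/13)) = 3.0157
t = (43.850−32.692)/3.0157 = 3.6998
df = 31

test statistic = 3.700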